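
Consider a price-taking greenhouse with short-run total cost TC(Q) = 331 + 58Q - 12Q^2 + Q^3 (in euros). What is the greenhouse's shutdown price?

The firm shuts down when price falls below the minimum of average variable cost. AVC = VC/Q = 58 - 12Q + Q^2.
At the minimum of AVC, MC = AVC. MC = 58 - 24Q + 3Q^2; setting MC = AVC gives 2Q^2 - 12Q = 0, so Q = 6. min AVC = 22.
So the shutdown price is €22.

€22 per unit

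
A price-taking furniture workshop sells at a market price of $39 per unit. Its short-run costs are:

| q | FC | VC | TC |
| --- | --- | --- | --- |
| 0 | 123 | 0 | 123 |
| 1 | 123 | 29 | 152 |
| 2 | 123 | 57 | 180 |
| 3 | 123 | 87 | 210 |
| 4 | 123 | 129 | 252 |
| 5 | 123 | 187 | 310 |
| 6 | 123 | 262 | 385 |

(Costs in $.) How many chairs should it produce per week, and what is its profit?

Tabulate TR − TC: q=0: -123; q=1: -113; q=2: -102; q=3: -93; q=4: -96; q=5: -115; q=6: -151.
Profit is maximized at q = 3. AVC there is 87/3 = $29 ≤ P, so producing beats shutting down (which would give -$123).

q = 3; profit = -$93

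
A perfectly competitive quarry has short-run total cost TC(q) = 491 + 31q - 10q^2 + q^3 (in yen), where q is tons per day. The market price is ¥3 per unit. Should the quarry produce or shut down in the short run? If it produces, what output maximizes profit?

Shut down

Strip out fixed cost: VC = 31q - 10q^2 + q^3. Then AVC = 31 - 10q + q^2 and MC = 31 - 20q + 3q^2.
AVC is minimized where dAVC/dq = -10 + 2q = 0, at q = 5; min AVC = 31 - 10·5 + 5^2 = ¥6.
P = ¥3 lies below min AVC = ¥6; no output level covers variable cost.
The firm minimizes its loss by shutting down and losing only its fixed cost of ¥491.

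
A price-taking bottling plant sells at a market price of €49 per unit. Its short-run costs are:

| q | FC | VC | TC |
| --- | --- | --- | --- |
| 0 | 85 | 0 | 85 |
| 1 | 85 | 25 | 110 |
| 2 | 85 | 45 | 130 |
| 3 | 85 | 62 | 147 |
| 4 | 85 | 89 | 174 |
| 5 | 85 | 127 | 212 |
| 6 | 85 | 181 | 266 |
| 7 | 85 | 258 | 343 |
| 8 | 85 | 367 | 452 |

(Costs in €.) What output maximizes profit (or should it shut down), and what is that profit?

q = 5; profit = €33

Tabulate TR − TC: q=0: -85; q=1: -61; q=2: -32; q=3: 0; q=4: 22; q=5: 33; q=6: 28; q=7: 0; q=8: -60.
Profit is maximized at q = 5. AVC there is 127/5 = €25.40 ≤ P, so producing beats shutting down (which would give -€85).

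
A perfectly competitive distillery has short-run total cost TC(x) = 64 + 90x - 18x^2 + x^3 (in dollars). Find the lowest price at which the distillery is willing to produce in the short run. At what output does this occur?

$9 per unit, at x = 9

Short-run supply begins at min AVC. From VC = 90x - 18x^2 + x^3, AVC = 90 - 18x + x^2.
dAVC/dx = -18 + 2x = 0 gives x = 9. min AVC = 90 - 18·9 + 9^2 = 9.
For P < $9 the firm produces nothing.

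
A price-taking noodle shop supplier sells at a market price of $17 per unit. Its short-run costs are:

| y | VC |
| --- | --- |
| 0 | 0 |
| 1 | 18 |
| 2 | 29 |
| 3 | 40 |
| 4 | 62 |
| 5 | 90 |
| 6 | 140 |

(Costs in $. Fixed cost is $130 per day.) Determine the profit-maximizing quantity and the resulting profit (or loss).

y = 3; profit = -$119

Tabulate TR − TC: y=0: -130; y=1: -131; y=2: -125; y=3: -119; y=4: -124; y=5: -135; y=6: -168.
Profit is maximized at y = 3. AVC there is 40/3 = $13.33 ≤ P, so producing beats shutting down (which would give -$130).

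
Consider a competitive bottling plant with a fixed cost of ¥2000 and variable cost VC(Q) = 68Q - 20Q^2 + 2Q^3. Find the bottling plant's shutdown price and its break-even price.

Shutdown price = ¥18; break-even price = ¥268

Shutdown price = min AVC. AVC = 68 - 20Q + 2Q^2, with vertex at Q = 5 and minimum ¥18.
ATC = 2000/Q + 68 - 20Q + 2Q^2. Setting dATC/dQ = −2000/Q^2 − 20 + 4Q = 0 gives Q = 10 (since 4·10^3 − 20·10^2 = 2000).
min ATC = 2000/10 + 68 − 20·10 + 2·10^2 = ¥268. That is the break-even price.
Between these two prices the firm operates at a loss; above ¥268 it earns a profit.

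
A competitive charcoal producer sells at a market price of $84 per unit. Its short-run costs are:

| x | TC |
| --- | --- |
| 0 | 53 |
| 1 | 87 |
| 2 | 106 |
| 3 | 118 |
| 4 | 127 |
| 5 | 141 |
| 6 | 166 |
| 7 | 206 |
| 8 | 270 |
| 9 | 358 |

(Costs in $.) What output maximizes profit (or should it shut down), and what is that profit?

x = 8; profit = $402

Profit at each row (π = 84x − TC): x=0: -53; x=1: -3; x=2: 62; x=3: 134; x=4: 209; x=5: 279; x=6: 338; x=7: 382; x=8: 402; x=9: 398.
Profit is maximized at x = 8. AVC there is 217/8 = $27.12 ≤ P, so producing beats shutting down (which would give -$53).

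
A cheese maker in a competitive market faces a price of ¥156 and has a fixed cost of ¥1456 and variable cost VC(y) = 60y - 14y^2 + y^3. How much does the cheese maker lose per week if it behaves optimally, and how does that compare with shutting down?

AVC = 60 - 14y + y^2 has its minimum ¥11 at y = 7; price ¥156 clears that bar, so the firm operates.
With MC = 60 - 28y + 3y^2, P = MC on the upward-sloping part at y* = 12.
TR = 156·12 = 1872. TC = 1456 + 432 = 1888. Profit = 1872 − 1888 = -¥16.
By producing, the firm covers all variable cost plus ¥1440 of fixed cost; shutting down would lose the full ¥1456.

Profit = -¥16 at y = 12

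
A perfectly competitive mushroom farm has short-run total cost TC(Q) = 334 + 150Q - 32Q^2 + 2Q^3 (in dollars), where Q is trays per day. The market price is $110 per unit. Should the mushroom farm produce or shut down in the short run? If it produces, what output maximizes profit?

Produce at Q = 10

Variable cost is VC = 150Q - 32Q^2 + 2Q^3, so AVC = VC/Q = 150 - 32Q + 2Q^2 and MC = dTC/dQ = 150 - 64Q + 6Q^2.
AVC is minimized where dAVC/dQ = -32 + 4Q = 0, at Q = 8; min AVC = 150 - 32·8 + 2·8^2 = $22.
P = $110 exceeds min AVC = $22, so the firm stays open.
Solving P = MC: 40 - 64Q + 6Q^2 = 0 ⇒ Q = 2/3 or 10. On the upward-sloping branch, Q* = 10.
Check: AVC at Q = 10 is $30 ≤ P, so revenue covers variable cost.
Profit = P·Q − TC = 110·10 − 634 = $466.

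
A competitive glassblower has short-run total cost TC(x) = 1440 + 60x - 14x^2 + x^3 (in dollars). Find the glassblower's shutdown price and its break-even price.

Shutdown price = $11; break-even price = $156

Shutdown price = min AVC. AVC = 60 - 14x + x^2, with vertex at x = 7 and minimum $11.
ATC = 1440/x + 60 - 14x + x^2. Setting dATC/dx = −1440/x^2 − 14 + 2x = 0 gives x = 12 (since 2·12^3 − 14·12^2 = 1440).
min ATC = 1440/12 + 60 − 14·12 + 12^2 = $156. That is the break-even price.
Between these two prices the firm operates at a loss; above $156 it earns a profit.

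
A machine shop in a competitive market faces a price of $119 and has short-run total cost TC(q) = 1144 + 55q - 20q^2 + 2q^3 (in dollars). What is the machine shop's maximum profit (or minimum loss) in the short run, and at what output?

AVC = 55 - 20q + 2q^2 has its minimum $5 at q = 5; price $119 clears that bar, so the firm operates.
MC = 55 - 40q + 6q^2. Setting P = MC and taking the root on the rising branch gives q* = 8.
TR = 119·8 = 952. TC = 1144 + 184 = 1328. Profit = 952 − 1328 = -$376.
That loss of $376 beats the $1144 the firm would lose by shutting down; producing recovers $768 of fixed cost.

Profit = -$376 at q = 8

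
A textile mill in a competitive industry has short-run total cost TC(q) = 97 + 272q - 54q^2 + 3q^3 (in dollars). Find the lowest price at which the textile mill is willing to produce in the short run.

$29 per unit

The shutdown price is the minimum of AVC. VC = 272q - 54q^2 + 3q^3, so AVC = 272 - 54q + 3q^2.
At the minimum of AVC, MC = AVC. MC = 272 - 108q + 9q^2; setting MC = AVC gives 6q^2 - 54q = 0, so q = 9. min AVC = 29.
The firm shuts down for any P below $29.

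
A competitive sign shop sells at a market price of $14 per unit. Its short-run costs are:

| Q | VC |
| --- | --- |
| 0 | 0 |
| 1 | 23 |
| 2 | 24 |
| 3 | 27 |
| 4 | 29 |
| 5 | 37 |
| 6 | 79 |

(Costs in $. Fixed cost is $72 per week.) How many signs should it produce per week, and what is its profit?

Q = 5; profit = -$39

Tabulate TR − TC: Q=0: -72; Q=1: -81; Q=2: -68; Q=3: -57; Q=4: -45; Q=5: -39; Q=6: -67.
Profit is maximized at Q = 5. AVC there is 37/5 = $7.40 ≤ P, so producing beats shutting down (which would give -$72).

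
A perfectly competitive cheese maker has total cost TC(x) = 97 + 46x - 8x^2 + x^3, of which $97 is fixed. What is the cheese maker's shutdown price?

The firm shuts down when price falls below the minimum of average variable cost. AVC = VC/x = 46 - 8x + x^2.
dAVC/dx = -8 + 2x = 0 gives x = 4. min AVC = 46 - 8·4 + 4^2 = 30.
For P < $30 the firm produces nothing.

$30 per unit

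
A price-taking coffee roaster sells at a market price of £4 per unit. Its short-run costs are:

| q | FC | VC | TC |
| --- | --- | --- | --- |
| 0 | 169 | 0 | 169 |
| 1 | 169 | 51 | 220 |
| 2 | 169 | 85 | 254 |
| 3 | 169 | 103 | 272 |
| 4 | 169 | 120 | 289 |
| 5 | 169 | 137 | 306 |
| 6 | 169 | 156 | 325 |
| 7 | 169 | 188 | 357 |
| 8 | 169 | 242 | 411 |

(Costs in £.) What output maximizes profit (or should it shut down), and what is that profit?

q = 0 (shut down); profit = -£169

Tabulate TR − TC: q=0: -169; q=1: -216; q=2: -246; q=3: -260; q=4: -273; q=5: -286; q=6: -301; q=7: -329; q=8: -379.
Profit is highest at q = 0. Equivalently, the lowest AVC in the table is 156/6 ≈ £26 at q = 6, and P = £4 falls below it — price never covers variable cost, so the firm shuts down and loses only its fixed cost.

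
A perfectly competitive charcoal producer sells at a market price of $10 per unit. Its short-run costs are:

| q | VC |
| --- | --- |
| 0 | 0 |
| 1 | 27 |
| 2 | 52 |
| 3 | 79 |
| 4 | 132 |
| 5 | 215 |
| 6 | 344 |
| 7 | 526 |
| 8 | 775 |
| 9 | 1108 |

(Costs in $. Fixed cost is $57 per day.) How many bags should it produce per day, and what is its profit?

q = 0 (shut down); profit = -$57

Tabulate TR − TC: q=0: -57; q=1: -74; q=2: -89; q=3: -106; q=4: -149; q=5: -222; q=6: -341; q=7: -513; q=8: -752; q=9: -1075.
Profit is highest at q = 0. Equivalently, the lowest AVC in the table is 52/2 ≈ $26 at q = 2, and P = $10 falls below it — price never covers variable cost, so the firm shuts down and loses only its fixed cost.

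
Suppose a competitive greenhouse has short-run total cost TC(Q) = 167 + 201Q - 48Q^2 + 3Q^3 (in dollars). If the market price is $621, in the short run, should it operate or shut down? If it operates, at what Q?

Produce at Q = 14

Strip out fixed cost: VC = 201Q - 48Q^2 + 3Q^3. Then AVC = 201 - 48Q + 3Q^2 and MC = 201 - 96Q + 9Q^2.
The AVC parabola has its vertex at Q = 48/6 = 8, where AVC = 201 - 48·8 + 3·8^2 = $9.
Because $621 ≥ $9, revenue can cover variable cost; the firm operates.
Set P = MC: 621 = 201 - 96Q + 9Q^2 → -420 - 96Q + 9Q^2 = 0. The roots are Q = -10/3 and Q = 14; the profit-maximizing output is on the rising part of MC, so Q* = 14.
Check: AVC at Q = 14 is $117 ≤ P, so revenue covers variable cost.
Profit = P·Q − TC = 621·14 − 1805 = $6889.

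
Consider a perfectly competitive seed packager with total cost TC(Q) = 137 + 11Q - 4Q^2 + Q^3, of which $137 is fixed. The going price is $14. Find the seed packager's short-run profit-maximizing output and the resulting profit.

Profit = -$119 at Q = 3

AVC = 11 - 4Q + Q^2 has its minimum $7 at Q = 2; price $14 clears that bar, so the firm operates.
MC = 11 - 8Q + 3Q^2. Setting P = MC and taking the root on the rising branch gives Q* = 3.
TR = 14·3 = 42. TC = 137 + 24 = 161. Profit = 42 − 161 = -$119.
Shutting down would mean losing the fixed cost of $137, so operating at a loss of $119 is better by $18.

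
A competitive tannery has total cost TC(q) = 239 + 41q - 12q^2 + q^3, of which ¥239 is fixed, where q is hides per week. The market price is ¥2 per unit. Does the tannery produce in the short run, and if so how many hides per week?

Strip out fixed cost: VC = 41q - 12q^2 + q^3. Then AVC = 41 - 12q + q^2 and MC = 41 - 24q + 3q^2.
AVC is minimized where dAVC/dq = -12 + 2q = 0, at q = 6; min AVC = 41 - 12·6 + 6^2 = ¥5.
P = ¥2 lies below min AVC = ¥5; no output level covers variable cost.
Best response: produce nothing and absorb the ¥239 fixed cost.

Shut down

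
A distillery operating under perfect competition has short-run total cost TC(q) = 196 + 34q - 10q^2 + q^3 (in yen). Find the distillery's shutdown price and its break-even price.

Shutdown price = ¥9; break-even price = ¥41

AVC = 34 - 10q + q^2; minimized at q = 5, giving min AVC = ¥9. That is the shutdown price.
ATC = 196/q + 34 - 10q + q^2. Setting dATC/dq = −196/q^2 − 10 + 2q = 0 gives q = 7 (since 2·7^3 − 10·7^2 = 196).
min ATC = 196/7 + 34 − 10·7 + 7^2 = ¥41. That is the break-even price.
For ¥9 ≤ P < ¥41 the firm produces at a loss; below ¥9 it shuts down.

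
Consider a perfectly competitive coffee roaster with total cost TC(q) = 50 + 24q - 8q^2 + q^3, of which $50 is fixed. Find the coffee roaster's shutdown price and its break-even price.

AVC = 24 - 8q + q^2; minimized at q = 4, giving min AVC = $8. That is the shutdown price.
ATC = 50/q + 24 - 8q + q^2. Setting dATC/dq = −50/q^2 − 8 + 2q = 0 gives q = 5 (since 2·5^3 − 8·5^2 = 50).
min ATC = 50/5 + 24 − 8·5 + 5^2 = $19. That is the break-even price.
Between these two prices the firm operates at a loss; above $19 it earns a profit.

Shutdown price = $8; break-even price = $19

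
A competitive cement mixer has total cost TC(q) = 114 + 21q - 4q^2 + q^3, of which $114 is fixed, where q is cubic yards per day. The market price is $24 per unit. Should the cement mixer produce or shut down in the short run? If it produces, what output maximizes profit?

Produce at q = 3

Variable cost is VC = 21q - 4q^2 + q^3, so AVC = VC/q = 21 - 4q + q^2 and MC = dTC/dq = 21 - 8q + 3q^2.
The AVC parabola has its vertex at q = 4/2 = 2, where AVC = 21 - 4·2 + 2^2 = $17.
P = $24 exceeds min AVC = $17, so the firm stays open.
P = MC gives -3 - 8q + 3q^2 = 0, with roots -1/3 and 3. Take the larger (rising MC): q* = 3.
Check: AVC at q = 3 is $18 ≤ P, so revenue covers variable cost.
Profit = P·q − TC = 24·3 − 168 = -$96, a loss, but smaller than the $114 fixed cost the firm would lose by shutting down.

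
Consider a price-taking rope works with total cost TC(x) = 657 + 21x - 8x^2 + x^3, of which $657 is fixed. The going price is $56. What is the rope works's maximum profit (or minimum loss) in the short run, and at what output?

Profit = -$363 at x = 7

AVC = 21 - 8x + x^2 has its minimum $5 at x = 4; price $56 clears that bar, so the firm operates.
With MC = 21 - 16x + 3x^2, P = MC on the upward-sloping part at x* = 7.
TR = 56·7 = 392. TC = 657 + 98 = 755. Profit = 392 − 755 = -$363.
Shutting down would mean losing the fixed cost of $657, so operating at a loss of $363 is better by $294.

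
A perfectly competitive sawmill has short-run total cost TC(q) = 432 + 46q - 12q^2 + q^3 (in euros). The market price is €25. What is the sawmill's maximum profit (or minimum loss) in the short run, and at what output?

Profit = -€334 at q = 7

AVC = 46 - 12q + q^2 has its minimum €10 at q = 6; price €25 clears that bar, so the firm operates.
With MC = 46 - 24q + 3q^2, P = MC on the upward-sloping part at q* = 7.
TR = 25·7 = 175. TC = 432 + 77 = 509. Profit = 175 − 509 = -€334.
That loss of €334 beats the €432 the firm would lose by shutting down; producing recovers €98 of fixed cost.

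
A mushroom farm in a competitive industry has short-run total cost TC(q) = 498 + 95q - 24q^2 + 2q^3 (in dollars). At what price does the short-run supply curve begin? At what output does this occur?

Short-run supply begins at min AVC. From VC = 95q - 24q^2 + 2q^3, AVC = 95 - 24q + 2q^2.
At the minimum of AVC, MC = AVC. MC = 95 - 48q + 6q^2; setting MC = AVC gives 4q^2 - 24q = 0, so q = 6. min AVC = 23.
The firm shuts down for any P below $23.

$23 per unit, at q = 6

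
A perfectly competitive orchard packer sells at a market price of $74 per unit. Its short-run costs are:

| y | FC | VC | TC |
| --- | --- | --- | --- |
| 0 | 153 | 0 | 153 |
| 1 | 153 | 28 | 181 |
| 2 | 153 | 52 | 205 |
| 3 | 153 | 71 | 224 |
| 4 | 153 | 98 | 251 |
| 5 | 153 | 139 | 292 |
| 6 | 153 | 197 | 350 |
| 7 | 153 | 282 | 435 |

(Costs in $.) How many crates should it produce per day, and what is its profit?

y = 6; profit = $94

Compute π = P·y − TC at each output: y=0: -153; y=1: -107; y=2: -57; y=3: -2; y=4: 45; y=5: 78; y=6: 94; y=7: 83.
Profit is maximized at y = 6. AVC there is 197/6 = $32.83 ≤ P, so producing beats shutting down (which would give -$153).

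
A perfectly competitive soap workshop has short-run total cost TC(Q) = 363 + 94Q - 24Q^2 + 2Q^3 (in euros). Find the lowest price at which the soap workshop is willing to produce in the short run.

Short-run supply begins at min AVC. From VC = 94Q - 24Q^2 + 2Q^3, AVC = 94 - 24Q + 2Q^2.
dAVC/dQ = -24 + 4Q = 0 gives Q = 6. min AVC = 94 - 24·6 + 2·6^2 = 22.
For P < €22 the firm produces nothing.

€22 per unit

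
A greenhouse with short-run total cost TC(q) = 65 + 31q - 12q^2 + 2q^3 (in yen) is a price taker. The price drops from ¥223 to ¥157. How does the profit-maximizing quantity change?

Output falls from 8 to 7

MC = 31 - 24q + 6q^2; the shutdown threshold is min AVC = ¥13 (at q = 3).
At P = ¥223 ≥ min AVC, set P = MC on the rising branch: q = 8.
At P = ¥157 ≥ min AVC, set P = MC: q = 7. The firm stays open but cuts output.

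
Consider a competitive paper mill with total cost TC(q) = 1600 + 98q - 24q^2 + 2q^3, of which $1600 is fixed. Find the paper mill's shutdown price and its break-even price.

AVC = 98 - 24q + 2q^2; minimized at q = 6, giving min AVC = $26. That is the shutdown price.
ATC = 1600/q + 98 - 24q + 2q^2. Setting dATC/dq = −1600/q^2 − 24 + 4q = 0 gives q = 10 (since 4·10^3 − 24·10^2 = 1600).
min ATC = 1600/10 + 98 − 24·10 + 2·10^2 = $218. That is the break-even price.
For $26 ≤ P < $218 the firm produces at a loss; below $26 it shuts down.

Shutdown price = $26; break-even price = $218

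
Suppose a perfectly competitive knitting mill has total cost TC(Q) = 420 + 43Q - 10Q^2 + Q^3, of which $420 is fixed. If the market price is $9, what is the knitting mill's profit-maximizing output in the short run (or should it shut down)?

From TC, MC = TC'(Q) = 43 - 20Q + 3Q^2 and AVC = VC/Q = 43 - 10Q + Q^2.
AVC is minimized where dAVC/dQ = -10 + 2Q = 0, at Q = 5; min AVC = 43 - 10·5 + 5^2 = $18.
P = $9 lies below min AVC = $18; no output level covers variable cost.
Shutting down limits the loss to fixed cost, $420.

Shut down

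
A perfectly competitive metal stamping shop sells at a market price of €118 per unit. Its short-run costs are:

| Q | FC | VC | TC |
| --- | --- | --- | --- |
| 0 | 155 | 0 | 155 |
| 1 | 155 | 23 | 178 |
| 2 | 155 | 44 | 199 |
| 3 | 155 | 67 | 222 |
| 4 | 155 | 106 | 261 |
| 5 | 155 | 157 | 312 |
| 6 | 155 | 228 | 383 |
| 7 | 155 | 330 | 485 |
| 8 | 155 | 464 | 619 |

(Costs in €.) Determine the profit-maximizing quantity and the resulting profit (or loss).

Q = 7; profit = €341

Compute π = P·Q − TC at each output: Q=0: -155; Q=1: -60; Q=2: 37; Q=3: 132; Q=4: 211; Q=5: 278; Q=6: 325; Q=7: 341; Q=8: 325.
Profit is maximized at Q = 7. AVC there is 330/7 = €47.14 ≤ P, so producing beats shutting down (which would give -€155).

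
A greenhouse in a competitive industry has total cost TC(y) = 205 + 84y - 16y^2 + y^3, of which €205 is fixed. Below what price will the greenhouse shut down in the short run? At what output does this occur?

€20 per unit, at y = 8

Short-run supply begins at min AVC. From VC = 84y - 16y^2 + y^3, AVC = 84 - 16y + y^2.
dAVC/dy = -16 + 2y = 0 gives y = 8. min AVC = 84 - 16·8 + 8^2 = 20.
For P < €20 the firm produces nothing.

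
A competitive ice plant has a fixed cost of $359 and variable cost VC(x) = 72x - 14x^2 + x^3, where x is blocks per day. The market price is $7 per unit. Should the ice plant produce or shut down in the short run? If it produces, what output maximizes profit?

Variable cost is VC = 72x - 14x^2 + x^3, so AVC = VC/x = 72 - 14x + x^2 and MC = dTC/dx = 72 - 28x + 3x^2.
AVC is minimized where dAVC/dx = -14 + 2x = 0, at x = 7; min AVC = 72 - 14·7 + 7^2 = $23.
P = $7 lies below min AVC = $23; no output level covers variable cost.
The firm minimizes its loss by shutting down and losing only its fixed cost of $359.

Shut down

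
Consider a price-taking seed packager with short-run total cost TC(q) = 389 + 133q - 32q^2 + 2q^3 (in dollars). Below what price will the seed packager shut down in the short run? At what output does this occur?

The firm shuts down when price falls below the minimum of average variable cost. AVC = VC/q = 133 - 32q + 2q^2.
At the minimum of AVC, MC = AVC. MC = 133 - 64q + 6q^2; setting MC = AVC gives 4q^2 - 32q = 0, so q = 8. min AVC = 5.
The firm shuts down for any P below $5.

$5 per unit, at q = 8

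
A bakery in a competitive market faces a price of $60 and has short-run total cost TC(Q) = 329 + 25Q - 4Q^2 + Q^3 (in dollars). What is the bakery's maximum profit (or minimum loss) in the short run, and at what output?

Profit = -$179 at Q = 5

AVC = 25 - 4Q + Q^2; min AVC = $21 at Q = 2. Since P = $60 ≥ min AVC, the firm produces.
With MC = 25 - 8Q + 3Q^2, P = MC on the upward-sloping part at Q* = 5.
TR = 60·5 = 300. TC = 329 + 150 = 479. Profit = 300 − 479 = -$179.
That loss of $179 beats the $329 the firm would lose by shutting down; producing recovers $150 of fixed cost.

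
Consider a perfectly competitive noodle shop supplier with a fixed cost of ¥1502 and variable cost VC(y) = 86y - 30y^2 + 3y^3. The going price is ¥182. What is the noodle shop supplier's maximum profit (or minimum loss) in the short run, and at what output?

AVC = 86 - 30y + 3y^2 has its minimum ¥11 at y = 5; price ¥182 clears that bar, so the firm operates.
MC = 86 - 60y + 9y^2. Setting P = MC and taking the root on the rising branch gives y* = 8.
TR = 182·8 = 1456. TC = 1502 + 304 = 1806. Profit = 1456 − 1806 = -¥350.
That loss of ¥350 beats the ¥1502 the firm would lose by shutting down; producing recovers ¥1152 of fixed cost.

Profit = -¥350 at y = 8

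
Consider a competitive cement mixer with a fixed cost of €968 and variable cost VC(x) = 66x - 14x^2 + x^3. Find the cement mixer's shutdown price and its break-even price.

Shutdown price = min AVC. AVC = 66 - 14x + x^2, with vertex at x = 7 and minimum €17.
ATC = 968/x + 66 - 14x + x^2. Setting dATC/dx = −968/x^2 − 14 + 2x = 0 gives x = 11 (since 2·11^3 − 14·11^2 = 968).
min ATC = 968/11 + 66 − 14·11 + 11^2 = €121. That is the break-even price.
Between these two prices the firm operates at a loss; above €121 it earns a profit.

Shutdown price = €17; break-even price = €121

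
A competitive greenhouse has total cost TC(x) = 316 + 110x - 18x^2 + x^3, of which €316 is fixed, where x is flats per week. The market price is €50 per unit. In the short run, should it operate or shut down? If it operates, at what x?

Strip out fixed cost: VC = 110x - 18x^2 + x^3. Then AVC = 110 - 18x + x^2 and MC = 110 - 36x + 3x^2.
AVC hits its minimum where MC = AVC, at x = 9, giving min AVC = 110 - 18·9 + 9^2 = €29.
Because €50 ≥ €29, revenue can cover variable cost; the firm operates.
Solving P = MC: 60 - 36x + 3x^2 = 0 ⇒ x = 2 or 10. On the upward-sloping branch, x* = 10.
Check: AVC at x = 10 is €30 ≤ P, so revenue covers variable cost.
Profit = P·x − TC = 50·10 − 616 = -€116, a loss, but smaller than the €316 fixed cost the firm would lose by shutting down.

Produce at x = 10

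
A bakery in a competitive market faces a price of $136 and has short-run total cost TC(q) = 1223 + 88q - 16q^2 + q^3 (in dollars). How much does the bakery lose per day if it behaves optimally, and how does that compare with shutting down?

AVC = 88 - 16q + q^2; min AVC = $24 at q = 8. Since P = $136 ≥ min AVC, the firm produces.
With MC = 88 - 32q + 3q^2, P = MC on the upward-sloping part at q* = 12.
TR = 136·12 = 1632. TC = 1223 + 480 = 1703. Profit = 1632 − 1703 = -$71.
That loss of $71 beats the $1223 the firm would lose by shutting down; producing recovers $1152 of fixed cost.

Profit = -$71 at q = 12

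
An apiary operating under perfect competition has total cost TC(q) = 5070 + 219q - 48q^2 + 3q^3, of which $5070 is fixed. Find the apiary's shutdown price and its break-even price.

Shutdown price = $27; break-even price = $492

Shutdown price = min AVC. AVC = 219 - 48q + 3q^2, with vertex at q = 8 and minimum $27.
ATC = 5070/q + 219 - 48q + 3q^2. Setting dATC/dq = −5070/q^2 − 48 + 6q = 0 gives q = 13 (since 6·13^3 − 48·13^2 = 5070).
min ATC = 5070/13 + 219 − 48·13 + 3·13^2 = $492. That is the break-even price.
Between these two prices the firm operates at a loss; above $492 it earns a profit.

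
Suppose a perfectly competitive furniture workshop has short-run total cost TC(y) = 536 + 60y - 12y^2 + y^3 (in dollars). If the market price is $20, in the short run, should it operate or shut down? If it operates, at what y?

Shut down

From TC, MC = TC'(y) = 60 - 24y + 3y^2 and AVC = VC/y = 60 - 12y + y^2.
AVC hits its minimum where MC = AVC, at y = 6, giving min AVC = 60 - 12·6 + 6^2 = $24.
P = $20 lies below min AVC = $24; no output level covers variable cost.
Best response: produce nothing and absorb the $536 fixed cost.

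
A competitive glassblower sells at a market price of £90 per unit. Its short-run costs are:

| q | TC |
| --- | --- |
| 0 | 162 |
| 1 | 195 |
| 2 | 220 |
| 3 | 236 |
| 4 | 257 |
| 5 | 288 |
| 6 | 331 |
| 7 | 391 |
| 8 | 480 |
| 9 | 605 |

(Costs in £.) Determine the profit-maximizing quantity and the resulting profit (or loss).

Compute π = P·q − TC at each output: q=0: -162; q=1: -105; q=2: -40; q=3: 34; q=4: 103; q=5: 162; q=6: 209; q=7: 239; q=8: 240; q=9: 205.
Profit is maximized at q = 8. AVC there is 318/8 = £39.75 ≤ P, so producing beats shutting down (which would give -£162).

q = 8; profit = £240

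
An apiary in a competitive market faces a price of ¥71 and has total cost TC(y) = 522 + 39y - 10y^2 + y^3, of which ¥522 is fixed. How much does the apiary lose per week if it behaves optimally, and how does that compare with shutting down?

AVC = 39 - 10y + y^2 has its minimum ¥14 at y = 5; price ¥71 clears that bar, so the firm operates.
MC = 39 - 20y + 3y^2. Setting P = MC and taking the root on the rising branch gives y* = 8.
TR = 71·8 = 568. TC = 522 + 184 = 706. Profit = 568 − 706 = -¥138.
That loss of ¥138 beats the ¥522 the firm would lose by shutting down; producing recovers ¥384 of fixed cost.

Profit = -¥138 at y = 8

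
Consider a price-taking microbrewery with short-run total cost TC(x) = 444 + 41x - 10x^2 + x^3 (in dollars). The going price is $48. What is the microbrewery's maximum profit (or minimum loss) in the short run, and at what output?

AVC = 41 - 10x + x^2 has its minimum $16 at x = 5; price $48 clears that bar, so the firm operates.
With MC = 41 - 20x + 3x^2, P = MC on the upward-sloping part at x* = 7.
TR = 48·7 = 336. TC = 444 + 140 = 584. Profit = 336 − 584 = -$248.
By producing, the firm covers all variable cost plus $196 of fixed cost; shutting down would lose the full $444.

Profit = -$248 at x = 7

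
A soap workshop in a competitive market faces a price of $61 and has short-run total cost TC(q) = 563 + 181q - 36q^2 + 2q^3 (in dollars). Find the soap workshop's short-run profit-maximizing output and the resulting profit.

AVC = 181 - 36q + 2q^2 has its minimum $19 at q = 9; price $61 clears that bar, so the firm operates.
MC = 181 - 72q + 6q^2. Setting P = MC and taking the root on the rising branch gives q* = 10.
TR = 61·10 = 610. TC = 563 + 210 = 773. Profit = 610 − 773 = -$163.
That loss of $163 beats the $563 the firm would lose by shutting down; producing recovers $400 of fixed cost.

Profit = -$163 at q = 10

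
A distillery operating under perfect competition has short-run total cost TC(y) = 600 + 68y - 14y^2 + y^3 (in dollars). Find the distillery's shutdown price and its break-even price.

Shutdown price = $19; break-even price = $88

AVC = 68 - 14y + y^2; minimized at y = 7, giving min AVC = $19. That is the shutdown price.
ATC = 600/y + 68 - 14y + y^2. Setting dATC/dy = −600/y^2 − 14 + 2y = 0 gives y = 10 (since 2·10^3 − 14·10^2 = 600).
min ATC = 600/10 + 68 − 14·10 + 10^2 = $88. That is the break-even price.
Between these two prices the firm operates at a loss; above $88 it earns a profit.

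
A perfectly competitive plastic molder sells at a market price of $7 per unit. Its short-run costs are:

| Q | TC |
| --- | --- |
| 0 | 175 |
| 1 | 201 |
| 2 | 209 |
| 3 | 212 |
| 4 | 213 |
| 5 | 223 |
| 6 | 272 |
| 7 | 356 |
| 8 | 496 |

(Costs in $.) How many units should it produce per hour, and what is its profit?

Q = 0 (shut down); profit = -$175

Tabulate TR − TC: Q=0: -175; Q=1: -194; Q=2: -195; Q=3: -191; Q=4: -185; Q=5: -188; Q=6: -230; Q=7: -307; Q=8: -440.
Profit is highest at Q = 0. Equivalently, the lowest AVC in the table is 38/4 ≈ $9.50 at Q = 4, and P = $7 falls below it — price never covers variable cost, so the firm shuts down and loses only its fixed cost.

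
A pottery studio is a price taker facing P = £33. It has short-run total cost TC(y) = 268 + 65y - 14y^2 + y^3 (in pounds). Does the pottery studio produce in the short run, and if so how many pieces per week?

From TC, MC = TC'(y) = 65 - 28y + 3y^2 and AVC = VC/y = 65 - 14y + y^2.
AVC hits its minimum where MC = AVC, at y = 7, giving min AVC = 65 - 14·7 + 7^2 = £16.
P = £33 exceeds min AVC = £16, so the firm stays open.
Set P = MC: 33 = 65 - 28y + 3y^2 → 32 - 28y + 3y^2 = 0. The roots are y = 4/3 and y = 8; the profit-maximizing output is on the rising part of MC, so y* = 8.
Check: AVC at y = 8 is £17 ≤ P, so revenue covers variable cost.
Profit = P·y − TC = 33·8 − 404 = -£140, a loss, but smaller than the £268 fixed cost the firm would lose by shutting down.

Produce at y = 8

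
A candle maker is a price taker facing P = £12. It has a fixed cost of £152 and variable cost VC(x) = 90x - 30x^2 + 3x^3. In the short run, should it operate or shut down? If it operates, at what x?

From TC, MC = TC'(x) = 90 - 60x + 9x^2 and AVC = VC/x = 90 - 30x + 3x^2.
AVC is minimized where dAVC/dx = -30 + 6x = 0, at x = 5; min AVC = 90 - 30·5 + 3·5^2 = £15.
Since P = £12 < min AVC = £15, price fails to cover variable cost at any output.
Shutting down limits the loss to fixed cost, £152.

Shut down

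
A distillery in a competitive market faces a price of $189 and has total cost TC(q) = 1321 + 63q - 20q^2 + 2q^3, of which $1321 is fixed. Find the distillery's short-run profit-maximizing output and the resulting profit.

Profit = -$25 at q = 9

AVC = 63 - 20q + 2q^2; min AVC = $13 at q = 5. Since P = $189 ≥ min AVC, the firm produces.
MC = 63 - 40q + 6q^2. Setting P = MC and taking the root on the rising branch gives q* = 9.
TR = 189·9 = 1701. TC = 1321 + 405 = 1726. Profit = 1701 − 1726 = -$25.
Shutting down would mean losing the fixed cost of $1321, so operating at a loss of $25 is better by $1296.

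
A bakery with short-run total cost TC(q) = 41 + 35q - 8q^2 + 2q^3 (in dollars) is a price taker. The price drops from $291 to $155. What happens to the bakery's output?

Output falls from 8 to 6

AVC = 35 - 8q + 2q^2, minimized at q = 2 where min AVC = $27. MC = 35 - 16q + 6q^2.
With P = $291 above the shutdown price, P = MC gives q = 8.
At P = $155 ≥ min AVC, set P = MC: q = 6. The firm stays open but cuts output.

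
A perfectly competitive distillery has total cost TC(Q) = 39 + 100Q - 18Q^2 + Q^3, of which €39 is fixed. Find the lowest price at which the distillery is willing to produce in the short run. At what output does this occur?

€19 per unit, at Q = 9

The firm shuts down when price falls below the minimum of average variable cost. AVC = VC/Q = 100 - 18Q + Q^2.
dAVC/dQ = -18 + 2Q = 0 gives Q = 9. min AVC = 100 - 18·9 + 9^2 = 19.
So the shutdown price is €19.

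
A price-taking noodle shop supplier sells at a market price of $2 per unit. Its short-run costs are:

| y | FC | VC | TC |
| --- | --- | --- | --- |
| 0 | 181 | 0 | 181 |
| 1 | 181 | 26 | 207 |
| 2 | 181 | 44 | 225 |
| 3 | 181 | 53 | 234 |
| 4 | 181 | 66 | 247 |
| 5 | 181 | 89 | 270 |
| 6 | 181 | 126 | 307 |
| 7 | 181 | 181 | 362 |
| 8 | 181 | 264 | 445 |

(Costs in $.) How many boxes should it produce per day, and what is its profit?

Compute π = P·y − TC at each output: y=0: -181; y=1: -205; y=2: -221; y=3: -228; y=4: -239; y=5: -260; y=6: -295; y=7: -348; y=8: -429.
Profit is highest at y = 0. Equivalently, the lowest AVC in the table is 66/4 ≈ $16.50 at y = 4, and P = $2 falls below it — price never covers variable cost, so the firm shuts down and loses only its fixed cost.

y = 0 (shut down); profit = -$181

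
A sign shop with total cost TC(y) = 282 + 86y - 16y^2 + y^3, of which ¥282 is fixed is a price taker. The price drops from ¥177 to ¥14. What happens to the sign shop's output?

Output falls from 13 to 0 (the firm shuts down)

MC = 86 - 32y + 3y^2; the shutdown threshold is min AVC = ¥22 (at y = 8).
At P = ¥177 ≥ min AVC, set P = MC on the rising branch: y = 13.
At P = ¥14 < min AVC = ¥22, price no longer covers variable cost at any output, so the firm shuts down: y = 0.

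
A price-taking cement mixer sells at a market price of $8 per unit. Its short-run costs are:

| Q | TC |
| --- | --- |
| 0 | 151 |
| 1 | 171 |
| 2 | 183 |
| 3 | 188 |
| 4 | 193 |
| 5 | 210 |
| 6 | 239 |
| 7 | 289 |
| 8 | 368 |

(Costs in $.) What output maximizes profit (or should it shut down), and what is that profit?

Q = 0 (shut down); profit = -$151

Profit at each row (π = 8Q − TC): Q=0: -151; Q=1: -163; Q=2: -167; Q=3: -164; Q=4: -161; Q=5: -170; Q=6: -191; Q=7: -233; Q=8: -304.
Profit is highest at Q = 0. Equivalently, the lowest AVC in the table is 42/4 ≈ $10.50 at Q = 4, and P = $8 falls below it — price never covers variable cost, so the firm shuts down and loses only its fixed cost.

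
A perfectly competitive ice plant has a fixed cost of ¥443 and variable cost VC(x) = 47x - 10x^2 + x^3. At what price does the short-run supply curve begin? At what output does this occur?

¥22 per unit, at x = 5

The shutdown price is the minimum of AVC. VC = 47x - 10x^2 + x^3, so AVC = 47 - 10x + x^2.
dAVC/dx = -10 + 2x = 0 gives x = 5. min AVC = 47 - 10·5 + 5^2 = 22.
The firm shuts down for any P below ¥22.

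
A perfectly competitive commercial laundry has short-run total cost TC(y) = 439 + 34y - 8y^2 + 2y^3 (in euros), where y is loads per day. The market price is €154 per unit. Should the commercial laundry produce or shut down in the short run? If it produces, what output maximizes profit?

Variable cost is VC = 34y - 8y^2 + 2y^3, so AVC = VC/y = 34 - 8y + 2y^2 and MC = dTC/dy = 34 - 16y + 6y^2.
AVC hits its minimum where MC = AVC, at y = 2, giving min AVC = 34 - 8·2 + 2·2^2 = €26.
P = €154 exceeds min AVC = €26, so the firm stays open.
Set P = MC: 154 = 34 - 16y + 6y^2 → -120 - 16y + 6y^2 = 0. The roots are y = -10/3 and y = 6; the profit-maximizing output is on the rising part of MC, so y* = 6.
Check: AVC at y = 6 is €58 ≤ P, so revenue covers variable cost.
Profit = P·y − TC = 154·6 − 787 = €137.

Produce at y = 6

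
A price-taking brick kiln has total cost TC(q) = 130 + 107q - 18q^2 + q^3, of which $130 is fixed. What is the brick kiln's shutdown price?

$26 per unit

Short-run supply begins at min AVC. From VC = 107q - 18q^2 + q^3, AVC = 107 - 18q + q^2.
dAVC/dq = -18 + 2q = 0 gives q = 9. min AVC = 107 - 18·9 + 9^2 = 26.
For P < $26 the firm produces nothing.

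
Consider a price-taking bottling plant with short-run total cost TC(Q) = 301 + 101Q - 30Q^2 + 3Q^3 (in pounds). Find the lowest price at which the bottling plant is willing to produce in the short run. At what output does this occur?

Short-run supply begins at min AVC. From VC = 101Q - 30Q^2 + 3Q^3, AVC = 101 - 30Q + 3Q^2.
dAVC/dQ = -30 + 6Q = 0 gives Q = 5. min AVC = 101 - 30·5 + 3·5^2 = 26.
For P < £26 the firm produces nothing.

£26 per unit, at Q = 5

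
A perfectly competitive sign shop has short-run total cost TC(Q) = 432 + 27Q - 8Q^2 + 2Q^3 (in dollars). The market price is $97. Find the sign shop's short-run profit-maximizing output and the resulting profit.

Profit = -$132 at Q = 5

AVC = 27 - 8Q + 2Q^2; min AVC = $19 at Q = 2. Since P = $97 ≥ min AVC, the firm produces.
MC = 27 - 16Q + 6Q^2. Setting P = MC and taking the root on the rising branch gives Q* = 5.
TR = 97·5 = 485. TC = 432 + 185 = 617. Profit = 485 − 617 = -$132.
Shutting down would mean losing the fixed cost of $432, so operating at a loss of $132 is better by $300.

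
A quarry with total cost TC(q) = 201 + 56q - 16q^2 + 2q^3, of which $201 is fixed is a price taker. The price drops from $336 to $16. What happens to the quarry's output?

Output falls from 10 to 0 (the firm shuts down)

MC = 56 - 32q + 6q^2; the shutdown threshold is min AVC = $24 (at q = 4).
With P = $336 above the shutdown price, P = MC gives q = 10.
At P = $16 < min AVC = $24, price no longer covers variable cost at any output, so the firm shuts down: q = 0.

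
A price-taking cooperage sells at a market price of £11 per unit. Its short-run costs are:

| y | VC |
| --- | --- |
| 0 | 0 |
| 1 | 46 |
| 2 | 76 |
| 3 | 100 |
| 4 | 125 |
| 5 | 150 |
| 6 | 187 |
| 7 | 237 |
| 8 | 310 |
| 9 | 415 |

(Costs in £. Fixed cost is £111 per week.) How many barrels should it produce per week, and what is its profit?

Tabulate TR − TC: y=0: -111; y=1: -146; y=2: -165; y=3: -178; y=4: -192; y=5: -206; y=6: -232; y=7: -271; y=8: -333; y=9: -427.
Profit is highest at y = 0. Equivalently, the lowest AVC in the table is 150/5 ≈ £30 at y = 5, and P = £11 falls below it — price never covers variable cost, so the firm shuts down and loses only its fixed cost.

y = 0 (shut down); profit = -£111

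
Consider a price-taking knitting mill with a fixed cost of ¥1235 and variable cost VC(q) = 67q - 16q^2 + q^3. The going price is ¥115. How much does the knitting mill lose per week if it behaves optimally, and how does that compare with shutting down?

Profit = -¥83 at q = 12

AVC = 67 - 16q + q^2; min AVC = ¥3 at q = 8. Since P = ¥115 ≥ min AVC, the firm produces.
MC = 67 - 32q + 3q^2. Setting P = MC and taking the root on the rising branch gives q* = 12.
TR = 115·12 = 1380. TC = 1235 + 228 = 1463. Profit = 1380 − 1463 = -¥83.
That loss of ¥83 beats the ¥1235 the firm would lose by shutting down; producing recovers ¥1152 of fixed cost.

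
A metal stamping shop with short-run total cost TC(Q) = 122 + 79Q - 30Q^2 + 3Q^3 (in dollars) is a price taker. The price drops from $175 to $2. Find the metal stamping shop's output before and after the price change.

Output falls from 8 to 0 (the firm shuts down)

MC = 79 - 60Q + 9Q^2; the shutdown threshold is min AVC = $4 (at Q = 5).
At P = $175 ≥ min AVC, set P = MC on the rising branch: Q = 8.
At P = $2 < min AVC = $4, price no longer covers variable cost at any output, so the firm shuts down: Q = 0.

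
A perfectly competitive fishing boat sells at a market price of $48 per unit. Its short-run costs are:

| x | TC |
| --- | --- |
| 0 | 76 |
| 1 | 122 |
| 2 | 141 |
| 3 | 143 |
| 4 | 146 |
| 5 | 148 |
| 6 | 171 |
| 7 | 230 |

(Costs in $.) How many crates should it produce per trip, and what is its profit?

x = 6; profit = $117

Profit at each row (π = 48x − TC): x=0: -76; x=1: -74; x=2: -45; x=3: 1; x=4: 46; x=5: 92; x=6: 117; x=7: 106.
Profit is maximized at x = 6. AVC there is 95/6 = $15.83 ≤ P, so producing beats shutting down (which would give -$76).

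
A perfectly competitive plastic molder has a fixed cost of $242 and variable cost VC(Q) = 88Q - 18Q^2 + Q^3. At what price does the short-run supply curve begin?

The shutdown price is the minimum of AVC. VC = 88Q - 18Q^2 + Q^3, so AVC = 88 - 18Q + Q^2.
dAVC/dQ = -18 + 2Q = 0 gives Q = 9. min AVC = 88 - 18·9 + 9^2 = 7.
The firm shuts down for any P below $7.

$7 per unit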